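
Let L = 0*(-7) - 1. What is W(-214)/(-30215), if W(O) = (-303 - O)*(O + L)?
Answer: -3827/6043 ≈ -0.63330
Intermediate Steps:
L = -1 (L = 0 - 1 = -1)
W(O) = (-1 + O)*(-303 - O) (W(O) = (-303 - O)*(O - 1) = (-303 - O)*(-1 + O) = (-1 + O)*(-303 - O))
W(-214)/(-30215) = (303 - 1*(-214)² - 302*(-214))/(-30215) = (303 - 1*45796 + 64628)*(-1/30215) = (303 - 45796 + 64628)*(-1/30215) = 19135*(-1/30215) = -3827/6043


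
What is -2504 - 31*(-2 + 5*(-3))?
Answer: -1977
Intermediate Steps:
-2504 - 31*(-2 + 5*(-3)) = -2504 - 31*(-2 - 15) = -2504 - 31*(-17) = -2504 - 1*(-527) = -2504 + 527 = -1977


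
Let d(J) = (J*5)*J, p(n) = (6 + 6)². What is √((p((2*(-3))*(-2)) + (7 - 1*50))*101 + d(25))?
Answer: √13326 ≈ 115.44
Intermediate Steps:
p(n) = 144 (p(n) = 12² = 144)
d(J) = 5*J² (d(J) = (5*J)*J = 5*J²)
√((p((2*(-3))*(-2)) + (7 - 1*50))*101 + d(25)) = √((144 + (7 - 1*50))*101 + 5*25²) = √((144 + (7 - 50))*101 + 5*625) = √((144 - 43)*101 + 3125) = √(101*101 + 3125) = √(10201 + 3125) = √13326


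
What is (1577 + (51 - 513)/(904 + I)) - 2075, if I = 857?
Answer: -292480/587 ≈ -498.26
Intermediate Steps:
(1577 + (51 - 513)/(904 + I)) - 2075 = (1577 + (51 - 513)/(904 + 857)) - 2075 = (1577 - 462/1761) - 2075 = (1577 - 462*1/1761) - 2075 = (1577 - 154/587) - 2075 = 925545/587 - 2075 = -292480/587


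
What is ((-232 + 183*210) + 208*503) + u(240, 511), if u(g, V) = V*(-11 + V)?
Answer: 398322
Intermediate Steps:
((-232 + 183*210) + 208*503) + u(240, 511) = ((-232 + 183*210) + 208*503) + 511*(-11 + 511) = ((-232 + 38430) + 104624) + 511*500 = (38198 + 104624) + 255500 = 142822 + 255500 = 398322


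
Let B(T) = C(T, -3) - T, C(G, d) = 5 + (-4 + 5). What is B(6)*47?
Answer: 0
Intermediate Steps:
C(G, d) = 6 (C(G, d) = 5 + 1 = 6)
B(T) = 6 - T
B(6)*47 = (6 - 1*6)*47 = (6 - 6)*47 = 0*47 = 0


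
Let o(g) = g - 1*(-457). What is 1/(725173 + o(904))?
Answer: 1/726534 ≈ 1.3764e-6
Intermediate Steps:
o(g) = 457 + g (o(g) = g + 457 = 457 + g)
1/(725173 + o(904)) = 1/(725173 + (457 + 904)) = 1/(725173 + 1361) = 1/726534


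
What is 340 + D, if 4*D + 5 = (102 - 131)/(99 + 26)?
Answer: 84673/250 ≈ 338.69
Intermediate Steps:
D = -327/250 (D = -5/4 + ((102 - 131)/(99 + 26))/4 = -5/4 + (-29/125)/4 = -5/4 + (-29*1/125)/4 = -5/4 + (1/4)*(-29/125) = -5/4 - 29/500 = -327/250 ≈ -1.3080)
340 + D = 340 - 327/250 = 84673/250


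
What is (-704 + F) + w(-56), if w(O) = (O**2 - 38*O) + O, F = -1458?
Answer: 3046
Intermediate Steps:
w(O) = O**2 - 37*O
(-704 + F) + w(-56) = (-704 - 1458) - 56*(-37 - 56) = -2162 - 56*(-93) = -2162 + 5208 = 3046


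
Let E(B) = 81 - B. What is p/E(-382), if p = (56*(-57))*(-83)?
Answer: 264936/463 ≈ 572.22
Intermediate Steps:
p = 264936 (p = -3192*(-83) = 264936)
p/E(-382) = 264936/(81 - 1*(-382)) = 264936/(81 + 382) = 264936/463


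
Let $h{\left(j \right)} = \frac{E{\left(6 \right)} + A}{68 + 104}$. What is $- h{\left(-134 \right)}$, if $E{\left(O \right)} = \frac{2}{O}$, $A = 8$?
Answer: $- \frac{25}{516} \approx -0.04845$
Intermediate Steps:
$h{\left(j \right)} = \frac{25}{516}$ ($h{\left(j \right)} = \frac{\frac{2}{6} + 8}{68 + 104} = \frac{2 \cdot \frac{1}{6} + 8}{172} = \left(\frac{1}{3} + 8\right) \frac{1}{172} = \frac{25}{3} \cdot \frac{1}{172} = \frac{25}{516}$)
$- h{\left(-134 \right)} = \left(-1\right) \frac{25}{516} = - \frac{25}{516}$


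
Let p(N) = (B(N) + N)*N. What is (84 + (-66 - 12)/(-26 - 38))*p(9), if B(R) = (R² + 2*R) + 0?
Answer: 662661/8 ≈ 82833.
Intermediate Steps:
B(R) = R² + 2*R
p(N) = N*(N + N*(2 + N)) (p(N) = (N*(2 + N) + N)*N = (N + N*(2 + N))*N = N*(N + N*(2 + N)))
(84 + (-66 - 12)/(-26 - 38))*p(9) = (84 + (-66 - 12)/(-26 - 38))*(9²*(3 + 9)) = (84 - 78/(-64))*(81*12) = (84 - 78*(-1/64))*972 = (84 + 39/32)*972 = (2727/32)*972 = 662661/8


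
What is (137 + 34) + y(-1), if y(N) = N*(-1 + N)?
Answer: 173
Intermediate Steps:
(137 + 34) + y(-1) = (137 + 34) - (-1 - 1) = 171 - 1*(-2) = 171 + 2 = 173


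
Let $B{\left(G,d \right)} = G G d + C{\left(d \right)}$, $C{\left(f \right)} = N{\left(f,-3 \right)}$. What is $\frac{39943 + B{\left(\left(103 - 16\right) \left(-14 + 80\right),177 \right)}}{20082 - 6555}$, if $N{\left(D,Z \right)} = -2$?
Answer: $\frac{5835829769}{13527} \approx 4.3142 \cdot 10^{5}$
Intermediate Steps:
$C{\left(f \right)} = -2$
$B{\left(G,d \right)} = -2 + d G^{2}$ ($B{\left(G,d \right)} = G G d - 2 = G^{2} d - 2 = d G^{2} - 2 = -2 + d G^{2}$)
$\frac{39943 + B{\left(\left(103 - 16\right) \left(-14 + 80\right),177 \right)}}{20082 - 6555} = \frac{39943 - \left(2 - 177 \left(\left(103 - 16\right) \left(-14 + 80\right)\right)^{2}\right)}{20082 - 6555} = \frac{39943 - \left(2 - 177 \left(87 \cdot 66\right)^{2}\right)}{13527} = \left(39943 - \left(2 - 177 \cdot 5742^{2}\right)\right) \frac{1}{13527} = \left(39943 + \left(-2 + 177 \cdot 32970564\right)\right) \frac{1}{13527} = \left(39943 + \left(-2 + 5835789828\right)\right) \frac{1}{13527} = \left(39943 + 5835789826\right) \frac{1}{13527} = 5835829769 \cdot \frac{1}{13527} = \frac{5835829769}{13527}$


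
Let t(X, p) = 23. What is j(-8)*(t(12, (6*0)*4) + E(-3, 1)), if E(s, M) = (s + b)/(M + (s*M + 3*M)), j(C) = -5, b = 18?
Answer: -190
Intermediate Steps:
E(s, M) = (18 + s)/(4*M + M*s) (E(s, M) = (s + 18)/(M + (s*M + 3*M)) = (18 + s)/(M + (M*s + 3*M)) = (18 + s)/(M + (3*M + M*s)) = (18 + s)/(4*M + M*s))
j(-8)*(t(12, (6*0)*4) + E(-3, 1)) = -5*(23 + (18 - 3)/(1*(4 - 3))) = -5*(23 + 1*15/1) = -5*(23 + 1*1*15) = -5*(23 + 15) = -5*38 = -190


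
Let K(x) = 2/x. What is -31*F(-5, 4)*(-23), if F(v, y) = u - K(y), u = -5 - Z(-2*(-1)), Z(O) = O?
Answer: -10695/2 ≈ -5347.5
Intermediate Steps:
u = -7 (u = -5 - (-2)*(-1) = -5 - 1*2 = -5 - 2 = -7)
F(v, y) = -7 - 2/y
-31*F(-5, 4)*(-23) = -31*(-7 - 2/4)*(-23) = -31*(-7 - 2*1/4)*(-23) = -31*(-7 - 1/2)*(-23) = -31*(-15/2)*(-23) = (465/2)*(-23) = -10695/2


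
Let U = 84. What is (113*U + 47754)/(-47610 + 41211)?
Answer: -19082/2133 ≈ -8.9461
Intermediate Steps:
(113*U + 47754)/(-47610 + 41211) = (113*84 + 47754)/(-47610 + 41211) = (9492 + 47754)/(-6399) = 57246*(-1/6399) = -19082/2133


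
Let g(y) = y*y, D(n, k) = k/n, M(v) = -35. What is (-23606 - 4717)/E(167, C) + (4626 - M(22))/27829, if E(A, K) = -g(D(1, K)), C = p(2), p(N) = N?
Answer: 788219411/111316 ≈ 7080.9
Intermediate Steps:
C = 2
g(y) = y²
E(A, K) = -K² (E(A, K) = -(K/1)² = -(K*1)² = -K²)
(-23606 - 4717)/E(167, C) + (4626 - M(22))/27829 = (-23606 - 4717)/((-1*2²)) + (4626 - 1*(-35))/27829 = -28323/((-1*4)) + (4626 + 35)*(1/27829) = -28323/(-4) + 4661*(1/27829) = -28323*(-¼) + 4661/27829 = 28323/4 + 4661/27829 = 788219411/111316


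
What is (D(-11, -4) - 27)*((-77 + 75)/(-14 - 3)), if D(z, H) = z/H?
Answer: -97/34 ≈ -2.8529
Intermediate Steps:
(D(-11, -4) - 27)*((-77 + 75)/(-14 - 3)) = (-11/(-4) - 27)*((-77 + 75)/(-14 - 3)) = (-11*(-¼) - 27)*(-2/(-17)) = (11/4 - 27)*(-2*(-1/17)) = -97/4*2/17 = -97/34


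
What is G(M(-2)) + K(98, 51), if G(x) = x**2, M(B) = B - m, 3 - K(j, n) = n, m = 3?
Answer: -23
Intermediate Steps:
K(j, n) = 3 - n
M(B) = -3 + B (M(B) = B - 1*3 = B - 3 = -3 + B)
G(M(-2)) + K(98, 51) = (-3 - 2)**2 + (3 - 1*51) = (-5)**2 + (3 - 51) = 25 - 48 = -23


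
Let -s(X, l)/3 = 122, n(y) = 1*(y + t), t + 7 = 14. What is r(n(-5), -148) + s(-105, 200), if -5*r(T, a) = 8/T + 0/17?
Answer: -1834/5 ≈ -366.80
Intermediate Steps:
t = 7 (t = -7 + 14 = 7)
n(y) = 7 + y (n(y) = 1*(y + 7) = 1*(7 + y) = 7 + y)
r(T, a) = -8/(5*T) (r(T, a) = -(8/T + 0/17)/5 = -(8/T + 0*(1/17))/5 = -(8/T + 0)/5 = -8/(5*T))
s(X, l) = -366 (s(X, l) = -3*122 = -366)
r(n(-5), -148) + s(-105, 200) = -8/(5*(7 - 5)) - 366 = -8/5/2 - 366 = -8/5*½ - 366 = -⅘ - 366 = -1834/5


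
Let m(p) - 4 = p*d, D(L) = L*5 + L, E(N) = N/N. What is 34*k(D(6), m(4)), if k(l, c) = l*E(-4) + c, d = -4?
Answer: 816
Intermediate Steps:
E(N) = 1
D(L) = 6*L (D(L) = 5*L + L = 6*L)
m(p) = 4 - 4*p (m(p) = 4 + p*(-4) = 4 - 4*p)
k(l, c) = c + l (k(l, c) = l*1 + c = l + c = c + l)
34*k(D(6), m(4)) = 34*((4 - 4*4) + 6*6) = 34*((4 - 16) + 36) = 34*(-12 + 36) = 34*24 = 816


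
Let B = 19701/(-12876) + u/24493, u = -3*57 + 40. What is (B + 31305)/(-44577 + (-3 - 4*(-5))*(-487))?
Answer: -3290744034797/5556431818336 ≈ -0.59224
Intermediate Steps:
u = -131 (u = -171 + 40 = -131)
B = -161407783/105123956 (B = 19701/(-12876) - 131/24493 = 19701*(-1/12876) - 131*1/24493 = -6567/4292 - 131/24493 = -161407783/105123956 ≈ -1.5354)
(B + 31305)/(-44577 + (-3 - 4*(-5))*(-487)) = (-161407783/105123956 + 31305)/(-44577 + (-3 - 4*(-5))*(-487)) = 3290744034797/(105123956*(-44577 + (-3 + 20)*(-487))) = 3290744034797/(105123956*(-44577 + 17*(-487))) = 3290744034797/(105123956*(-44577 - 8279)) = (3290744034797/105123956)/(-52856) = (3290744034797/105123956)*(-1/52856) = -3290744034797/5556431818336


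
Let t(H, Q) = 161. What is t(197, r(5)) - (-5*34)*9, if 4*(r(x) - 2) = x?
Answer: 1691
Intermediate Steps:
r(x) = 2 + x/4
t(197, r(5)) - (-5*34)*9 = 161 - (-5*34)*9 = 161 - (-170)*9 = 161 - 1*(-1530) = 161 + 1530 = 1691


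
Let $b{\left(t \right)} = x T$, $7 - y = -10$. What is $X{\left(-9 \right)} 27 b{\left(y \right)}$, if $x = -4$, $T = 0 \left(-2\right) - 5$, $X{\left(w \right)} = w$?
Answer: $-4860$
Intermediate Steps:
$y = 17$ ($y = 7 - -10 = 7 + 10 = 17$)
$T = -5$ ($T = 0 - 5 = -5$)
$b{\left(t \right)} = 20$ ($b{\left(t \right)} = \left(-4\right) \left(-5\right) = 20$)
$X{\left(-9 \right)} 27 b{\left(y \right)} = \left(-9\right) 27 \cdot 20 = \left(-243\right) 20 = -4860$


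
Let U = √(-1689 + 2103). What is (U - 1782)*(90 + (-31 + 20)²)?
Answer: -376002 + 633*√46 ≈ -3.7171e+5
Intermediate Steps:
U = 3*√46 (U = √414 = 3*√46 ≈ 20.347)
(U - 1782)*(90 + (-31 + 20)²) = (3*√46 - 1782)*(90 + (-31 + 20)²) = (-1782 + 3*√46)*(90 + (-11)²) = (-1782 + 3*√46)*(90 + 121) = (-1782 + 3*√46)*211 = -376002 + 633*√46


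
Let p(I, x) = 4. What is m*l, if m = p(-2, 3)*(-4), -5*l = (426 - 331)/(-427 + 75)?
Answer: -19/22 ≈ -0.86364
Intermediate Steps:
l = 19/352 (l = -(426 - 331)/(5*(-427 + 75)) = -19/(-352) = -19*(-1)/352 = -1/5*(-95/352) = 19/352 ≈ 0.053977)
m = -16 (m = 4*(-4) = -16)
m*l = -16*19/352 = -19/22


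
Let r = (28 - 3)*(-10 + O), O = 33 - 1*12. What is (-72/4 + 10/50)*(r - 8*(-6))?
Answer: -28747/5 ≈ -5749.4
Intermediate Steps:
O = 21 (O = 33 - 12 = 21)
r = 275 (r = (28 - 3)*(-10 + 21) = 25*11 = 275)
(-72/4 + 10/50)*(r - 8*(-6)) = (-72/4 + 10/50)*(275 - 8*(-6)) = (-72*1/4 + 10*(1/50))*(275 + 48) = (-18 + 1/5)*323 = -89/5*323 = -28747/5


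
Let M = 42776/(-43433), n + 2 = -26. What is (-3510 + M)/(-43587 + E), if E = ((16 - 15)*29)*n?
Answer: 152492606/1928381767 ≈ 0.079078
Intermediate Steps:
n = -28 (n = -2 - 26 = -28)
M = -42776/43433 (M = 42776*(-1/43433) = -42776/43433 ≈ -0.98487)
E = -812 (E = ((16 - 15)*29)*(-28) = (1*29)*(-28) = 29*(-28) = -812)
(-3510 + M)/(-43587 + E) = (-3510 - 42776/43433)/(-43587 - 812) = -152492606/43433/(-44399) = -152492606/43433*(-1/44399) = 152492606/1928381767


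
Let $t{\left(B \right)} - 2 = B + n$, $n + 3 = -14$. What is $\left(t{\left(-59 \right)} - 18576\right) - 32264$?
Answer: $-50914$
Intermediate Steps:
$n = -17$ ($n = -3 - 14 = -17$)
$t{\left(B \right)} = -15 + B$ ($t{\left(B \right)} = 2 + \left(B - 17\right) = 2 + \left(-17 + B\right) = -15 + B$)
$\left(t{\left(-59 \right)} - 18576\right) - 32264 = \left(\left(-15 - 59\right) - 18576\right) - 32264 = \left(-74 - 18576\right) - 32264 = -18650 - 32264 = -50914$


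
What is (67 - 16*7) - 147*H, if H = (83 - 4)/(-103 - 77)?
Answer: 1171/60 ≈ 19.517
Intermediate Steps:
H = -79/180 (H = 79/(-180) = 79*(-1/180) = -79/180 ≈ -0.43889)
(67 - 16*7) - 147*H = (67 - 16*7) - 147*(-79/180) = (67 - 112) + 3871/60 = -45 + 3871/60 = 1171/60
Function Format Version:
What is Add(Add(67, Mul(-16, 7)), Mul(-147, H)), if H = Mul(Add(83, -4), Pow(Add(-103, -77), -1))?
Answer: Rational(1171, 60) ≈ 19.517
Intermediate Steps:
H = Rational(-79, 180) (H = Mul(79, Pow(-180, -1)) = Mul(79, Rational(-1, 180)) = Rational(-79, 180) ≈ -0.43889)
Add(Add(67, Mul(-16, 7)), Mul(-147, H)) = Add(Add(67, Mul(-16, 7)), Mul(-147, Rational(-79, 180))) = Add(Add(67, -112), Rational(3871, 60)) = Add(-45, Rational(3871, 60)) = Rational(1171, 60)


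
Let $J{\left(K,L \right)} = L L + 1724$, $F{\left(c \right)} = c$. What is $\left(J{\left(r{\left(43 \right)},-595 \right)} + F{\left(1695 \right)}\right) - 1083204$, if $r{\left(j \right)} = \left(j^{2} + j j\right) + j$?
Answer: $-725760$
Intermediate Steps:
$r{\left(j \right)} = j + 2 j^{2}$ ($r{\left(j \right)} = \left(j^{2} + j^{2}\right) + j = 2 j^{2} + j = j + 2 j^{2}$)
$J{\left(K,L \right)} = 1724 + L^{2}$ ($J{\left(K,L \right)} = L^{2} + 1724 = 1724 + L^{2}$)
$\left(J{\left(r{\left(43 \right)},-595 \right)} + F{\left(1695 \right)}\right) - 1083204 = \left(\left(1724 + \left(-595\right)^{2}\right) + 1695\right) - 1083204 = \left(\left(1724 + 354025\right) + 1695\right) - 1083204 = \left(355749 + 1695\right) - 1083204 = 357444 - 1083204 = -725760$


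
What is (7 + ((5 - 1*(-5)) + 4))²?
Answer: 441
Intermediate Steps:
(7 + ((5 - 1*(-5)) + 4))² = (7 + ((5 + 5) + 4))² = (7 + (10 + 4))² = (7 + 14)² = 21² = 441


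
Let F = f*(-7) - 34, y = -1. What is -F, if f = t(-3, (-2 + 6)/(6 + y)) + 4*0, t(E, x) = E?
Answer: 13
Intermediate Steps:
f = -3 (f = -3 + 4*0 = -3 + 0 = -3)
F = -13 (F = -3*(-7) - 34 = 21 - 34 = -13)
-F = -1*(-13) = 13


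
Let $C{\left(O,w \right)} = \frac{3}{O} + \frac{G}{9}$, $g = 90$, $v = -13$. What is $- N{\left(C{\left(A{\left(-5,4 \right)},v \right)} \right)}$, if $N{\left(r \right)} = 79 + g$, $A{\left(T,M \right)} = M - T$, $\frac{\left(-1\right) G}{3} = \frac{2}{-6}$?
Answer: $-169$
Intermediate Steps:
$G = 1$ ($G = - 3 \frac{2}{-6} = - 3 \cdot 2 \left(- \frac{1}{6}\right) = \left(-3\right) \left(- \frac{1}{3}\right) = 1$)
$C{\left(O,w \right)} = \frac{1}{9} + \frac{3}{O}$ ($C{\left(O,w \right)} = \frac{3}{O} + 1 \cdot \frac{1}{9} = \frac{3}{O} + \frac{1}{9} = \frac{1}{9} + \frac{3}{O}$)
$N{\left(r \right)} = 169$ ($N{\left(r \right)} = 79 + 90 = 169$)
$- N{\left(C{\left(A{\left(-5,4 \right)},v \right)} \right)} = \left(-1\right) 169 = -169$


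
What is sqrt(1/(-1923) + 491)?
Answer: 8*sqrt(28370019)/1923 ≈ 22.159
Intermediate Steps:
sqrt(1/(-1923) + 491) = sqrt(-1/1923 + 491) = sqrt(944192/1923) = 8*sqrt(28370019)/1923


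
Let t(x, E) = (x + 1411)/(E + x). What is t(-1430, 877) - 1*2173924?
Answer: -1202179953/553 ≈ -2.1739e+6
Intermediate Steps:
t(x, E) = (1411 + x)/(E + x)
t(-1430, 877) - 1*2173924 = (1411 - 1430)/(877 - 1430) - 1*2173924 = -19/(-553) - 2173924 = -1/553*(-19) - 2173924 = 19/553 - 2173924 = -1202179953/553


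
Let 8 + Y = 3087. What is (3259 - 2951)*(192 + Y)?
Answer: 1007468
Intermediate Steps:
Y = 3079 (Y = -8 + 3087 = 3079)
(3259 - 2951)*(192 + Y) = (3259 - 2951)*(192 + 3079) = 308*3271 = 1007468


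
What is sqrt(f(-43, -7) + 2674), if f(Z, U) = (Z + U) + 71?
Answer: 7*sqrt(55) ≈ 51.913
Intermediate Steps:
f(Z, U) = 71 + U + Z (f(Z, U) = (U + Z) + 71 = 71 + U + Z)
sqrt(f(-43, -7) + 2674) = sqrt((71 - 7 - 43) + 2674) = sqrt(21 + 2674) = sqrt(2695) = 7*sqrt(55)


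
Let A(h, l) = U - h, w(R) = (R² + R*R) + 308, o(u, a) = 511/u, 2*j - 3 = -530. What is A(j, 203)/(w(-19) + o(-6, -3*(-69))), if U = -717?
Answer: -2721/5669 ≈ -0.47998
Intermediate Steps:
j = -527/2 (j = 3/2 + (½)*(-530) = 3/2 - 265 = -527/2 ≈ -263.50)
w(R) = 308 + 2*R² (w(R) = (R² + R²) + 308 = 2*R² + 308 = 308 + 2*R²)
A(h, l) = -717 - h
A(j, 203)/(w(-19) + o(-6, -3*(-69))) = (-717 - 1*(-527/2))/((308 + 2*(-19)²) + 511/(-6)) = (-717 + 527/2)/((308 + 2*361) + 511*(-⅙)) = -907/(2*((308 + 722) - 511/6)) = -907/(2*(1030 - 511/6)) = -907/(2*5669/6) = -907/2*6/5669 = -2721/5669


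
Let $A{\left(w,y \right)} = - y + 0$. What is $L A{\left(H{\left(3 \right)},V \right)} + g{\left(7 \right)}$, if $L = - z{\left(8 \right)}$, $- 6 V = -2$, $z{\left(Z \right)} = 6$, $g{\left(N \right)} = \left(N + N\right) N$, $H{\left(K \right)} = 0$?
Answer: $100$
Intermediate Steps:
$g{\left(N \right)} = 2 N^{2}$ ($g{\left(N \right)} = 2 N N = 2 N^{2}$)
$V = \frac{1}{3}$ ($V = \left(- \frac{1}{6}\right) \left(-2\right) = \frac{1}{3} \approx 0.33333$)
$A{\left(w,y \right)} = - y$
$L = -6$ ($L = \left(-1\right) 6 = -6$)
$L A{\left(H{\left(3 \right)},V \right)} + g{\left(7 \right)} = - 6 \left(\left(-1\right) \frac{1}{3}\right) + 2 \cdot 7^{2} = \left(-6\right) \left(- \frac{1}{3}\right) + 2 \cdot 49 = 2 + 98 = 100$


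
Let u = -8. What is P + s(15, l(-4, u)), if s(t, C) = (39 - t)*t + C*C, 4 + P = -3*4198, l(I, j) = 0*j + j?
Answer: -12174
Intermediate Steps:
l(I, j) = j (l(I, j) = 0 + j = j)
P = -12598 (P = -4 - 3*4198 = -4 - 12594 = -12598)
s(t, C) = C² + t*(39 - t) (s(t, C) = t*(39 - t) + C² = C² + t*(39 - t))
P + s(15, l(-4, u)) = -12598 + ((-8)² - 1*15² + 39*15) = -12598 + (64 - 1*225 + 585) = -12598 + (64 - 225 + 585) = -12598 + 424 = -12174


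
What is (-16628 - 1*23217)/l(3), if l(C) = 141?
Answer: -39845/141 ≈ -282.59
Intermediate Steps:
(-16628 - 1*23217)/l(3) = (-16628 - 1*23217)/141 = (-16628 - 23217)*(1/141) = -39845*1/141 = -39845/141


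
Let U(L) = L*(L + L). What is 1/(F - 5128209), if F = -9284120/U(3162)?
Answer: -2499561/12818272376764 ≈ -1.9500e-7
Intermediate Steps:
U(L) = 2*L**2 (U(L) = L*(2*L) = 2*L**2)
F = -1160515/2499561 (F = -9284120/(2*3162**2) = -9284120/(2*9998244) = -9284120/19996488 = -9284120*1/19996488 = -1160515/2499561 ≈ -0.46429)
1/(F - 5128209) = 1/(-1160515/2499561 - 5128209) = 1/(-12818272376764/2499561) = -2499561/12818272376764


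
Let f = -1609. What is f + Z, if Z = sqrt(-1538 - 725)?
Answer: -1609 + I*sqrt(2263) ≈ -1609.0 + 47.571*I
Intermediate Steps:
Z = I*sqrt(2263) (Z = sqrt(-2263) = I*sqrt(2263) ≈ 47.571*I)
f + Z = -1609 + I*sqrt(2263)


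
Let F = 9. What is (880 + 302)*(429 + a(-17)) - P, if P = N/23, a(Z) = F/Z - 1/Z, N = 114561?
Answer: 196102473/391 ≈ 5.0154e+5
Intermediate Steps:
a(Z) = 8/Z (a(Z) = 9/Z - 1/Z = 8/Z)
P = 114561/23 ≈ 4980.9
(880 + 302)*(429 + a(-17)) - P = (880 + 302)*(429 + 8/(-17)) - 1*114561/23 = 1182*(429 + 8*(-1/17)) - 114561/23 = 1182*(429 - 8/17) - 114561/23 = 1182*(7285/17) - 114561/23 = 8610870/17 - 114561/23 = 196102473/391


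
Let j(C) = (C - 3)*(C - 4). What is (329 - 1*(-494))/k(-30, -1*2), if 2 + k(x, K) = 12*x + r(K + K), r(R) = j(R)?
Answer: -823/306 ≈ -2.6895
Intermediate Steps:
j(C) = (-4 + C)*(-3 + C) (j(C) = (-3 + C)*(-4 + C) = (-4 + C)*(-3 + C))
r(R) = 12 + R² - 7*R
k(x, K) = 10 - 14*K + 4*K² + 12*x (k(x, K) = -2 + (12*x + (12 + (K + K)² - 7*(K + K))) = -2 + (12*x + (12 + (2*K)² - 14*K)) = -2 + (12*x + (12 + 4*K² - 14*K)) = -2 + (12*x + (12 - 14*K + 4*K²)) = -2 + (12 - 14*K + 4*K² + 12*x) = 10 - 14*K + 4*K² + 12*x)
(329 - 1*(-494))/k(-30, -1*2) = (329 - 1*(-494))/(10 - (-14)*2 + 4*(-1*2)² + 12*(-30)) = (329 + 494)/(10 - 14*(-2) + 4*(-2)² - 360) = 823/(10 + 28 + 4*4 - 360) = 823/(10 + 28 + 16 - 360) = 823/(-306) = 823*(-1/306) = -823/306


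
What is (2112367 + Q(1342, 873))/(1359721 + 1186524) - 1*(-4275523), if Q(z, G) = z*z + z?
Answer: 10886532975808/2546245 ≈ 4.2755e+6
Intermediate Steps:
Q(z, G) = z + z**2 (Q(z, G) = z**2 + z = z + z**2)
(2112367 + Q(1342, 873))/(1359721 + 1186524) - 1*(-4275523) = (2112367 + 1342*(1 + 1342))/(1359721 + 1186524) - 1*(-4275523) = (2112367 + 1342*1343)/2546245 + 4275523 = (2112367 + 1802306)*(1/2546245) + 4275523 = 3914673*(1/2546245) + 4275523 = 3914673/2546245 + 4275523 = 10886532975808/2546245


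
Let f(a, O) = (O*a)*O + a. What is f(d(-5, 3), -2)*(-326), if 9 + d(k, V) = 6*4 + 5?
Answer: -32600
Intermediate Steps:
d(k, V) = 20 (d(k, V) = -9 + (6*4 + 5) = -9 + (24 + 5) = -9 + 29 = 20)
f(a, O) = a + a*O² (f(a, O) = a*O² + a = a + a*O²)
f(d(-5, 3), -2)*(-326) = (20*(1 + (-2)²))*(-326) = (20*(1 + 4))*(-326) = (20*5)*(-326) = 100*(-326) = -32600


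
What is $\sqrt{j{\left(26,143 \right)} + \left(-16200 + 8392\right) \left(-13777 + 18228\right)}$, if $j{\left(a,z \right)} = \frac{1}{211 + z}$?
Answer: $\frac{i \sqrt{4355158076574}}{354} \approx 5895.2 i$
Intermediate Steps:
$\sqrt{j{\left(26,143 \right)} + \left(-16200 + 8392\right) \left(-13777 + 18228\right)} = \sqrt{\frac{1}{211 + 143} + \left(-16200 + 8392\right) \left(-13777 + 18228\right)} = \sqrt{\frac{1}{354} - 34753408} = \sqrt{- \frac{12302706431}{354}} = \frac{i \sqrt{4355158076574}}{354}$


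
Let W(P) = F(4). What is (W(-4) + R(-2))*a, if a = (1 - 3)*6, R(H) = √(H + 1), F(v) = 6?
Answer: -72 - 12*I ≈ -72.0 - 12.0*I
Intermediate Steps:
R(H) = √(1 + H)
a = -12 (a = -2*6 = -12)
W(P) = 6
(W(-4) + R(-2))*a = (6 + √(1 - 2))*(-12) = (6 + √(-1))*(-12) = (6 + I)*(-12) = -72 - 12*I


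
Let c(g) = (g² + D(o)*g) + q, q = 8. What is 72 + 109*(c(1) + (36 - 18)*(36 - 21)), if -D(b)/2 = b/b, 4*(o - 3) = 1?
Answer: 30265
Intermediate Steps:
o = 13/4 (o = 3 + (¼)*1 = 3 + ¼ = 13/4 ≈ 3.2500)
D(b) = -2 (D(b) = -2*b/b = -2*1 = -2)
c(g) = 8 + g² - 2*g (c(g) = (g² - 2*g) + 8 = 8 + g² - 2*g)
72 + 109*(c(1) + (36 - 18)*(36 - 21)) = 72 + 109*((8 + 1² - 2*1) + (36 - 18)*(36 - 21)) = 72 + 109*((8 + 1 - 2) + 18*15) = 72 + 109*(7 + 270) = 72 + 109*277 = 72 + 30193 = 30265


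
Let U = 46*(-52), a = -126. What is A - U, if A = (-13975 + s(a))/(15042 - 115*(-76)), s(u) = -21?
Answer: 28436274/11891 ≈ 2391.4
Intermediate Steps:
U = -2392
A = -6998/11891 (A = (-13975 - 21)/(15042 - 115*(-76)) = -13996/(15042 + 8740) = -13996/23782 = -13996*1/23782 = -6998/11891 ≈ -0.58851)
A - U = -6998/11891 - 1*(-2392) = -6998/11891 + 2392 = 28436274/11891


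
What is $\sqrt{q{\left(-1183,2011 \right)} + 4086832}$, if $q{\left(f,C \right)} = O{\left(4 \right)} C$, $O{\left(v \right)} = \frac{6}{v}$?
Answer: $\frac{\sqrt{16359394}}{2} \approx 2022.3$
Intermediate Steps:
$q{\left(f,C \right)} = \frac{3 C}{2}$ ($q{\left(f,C \right)} = \frac{6}{4} C = 6 \cdot \frac{1}{4} C = \frac{3 C}{2}$)
$\sqrt{q{\left(-1183,2011 \right)} + 4086832} = \sqrt{\frac{3}{2} \cdot 2011 + 4086832} = \sqrt{\frac{6033}{2} + 4086832} = \sqrt{\frac{8179697}{2}} = \frac{\sqrt{16359394}}{2}$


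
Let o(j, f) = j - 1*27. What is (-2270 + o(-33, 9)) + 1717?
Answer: -613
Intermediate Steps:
o(j, f) = -27 + j (o(j, f) = j - 27 = -27 + j)
(-2270 + o(-33, 9)) + 1717 = (-2270 + (-27 - 33)) + 1717 = (-2270 - 60) + 1717 = -2330 + 1717 = -613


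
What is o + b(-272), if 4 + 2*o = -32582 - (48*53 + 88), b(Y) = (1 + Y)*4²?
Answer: -21945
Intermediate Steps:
b(Y) = 16 + 16*Y (b(Y) = (1 + Y)*16 = 16 + 16*Y)
o = -17609 (o = -2 + (-32582 - (48*53 + 88))/2 = -2 + (-32582 - (2544 + 88))/2 = -2 + (-32582 - 1*2632)/2 = -2 + (-32582 - 2632)/2 = -2 + (½)*(-35214) = -2 - 17607 = -17609)
o + b(-272) = -17609 + (16 + 16*(-272)) = -17609 + (16 - 4352) = -17609 - 4336 = -21945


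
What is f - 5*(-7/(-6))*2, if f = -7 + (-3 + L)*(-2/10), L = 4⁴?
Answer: -1039/15 ≈ -69.267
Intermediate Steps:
L = 256
f = -288/5 (f = -7 + (-3 + 256)*(-2/10) = -7 + 253*(-2*⅒) = -7 + 253*(-⅕) = -7 - 253/5 = -288/5 ≈ -57.600)
f - 5*(-7/(-6))*2 = -288/5 - 5*(-7/(-6))*2 = -288/5 - 5*(-7*(-⅙))*2 = -288/5 - 5*(7/6)*2 = -288/5 - 35*2/6 = -288/5 - 1*35/3 = -288/5 - 35/3 = -1039/15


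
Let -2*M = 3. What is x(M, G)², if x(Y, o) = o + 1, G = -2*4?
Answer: 49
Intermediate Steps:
G = -8
M = -3/2 (M = -½*3 = -3/2 ≈ -1.5000)
x(Y, o) = 1 + o
x(M, G)² = (1 - 8)² = (-7)² = 49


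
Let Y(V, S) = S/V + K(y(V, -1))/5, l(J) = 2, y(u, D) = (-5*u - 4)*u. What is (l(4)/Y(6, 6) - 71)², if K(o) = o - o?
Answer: 4761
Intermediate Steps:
y(u, D) = u*(-4 - 5*u) (y(u, D) = (-4 - 5*u)*u = u*(-4 - 5*u))
K(o) = 0
Y(V, S) = S/V (Y(V, S) = S/V + 0/5 = S/V + 0*(⅕) = S/V + 0 = S/V)
(l(4)/Y(6, 6) - 71)² = (2/((6/6)) - 71)² = (2/((6*(⅙))) - 71)² = (2/1 - 71)² = (2*1 - 71)² = (2 - 71)² = (-69)² = 4761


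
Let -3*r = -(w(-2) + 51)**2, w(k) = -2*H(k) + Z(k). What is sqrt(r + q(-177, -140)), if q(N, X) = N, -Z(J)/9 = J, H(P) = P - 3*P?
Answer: sqrt(9570)/3 ≈ 32.609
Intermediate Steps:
H(P) = -2*P
Z(J) = -9*J
w(k) = -5*k (w(k) = -(-4)*k - 9*k = 4*k - 9*k = -5*k)
r = 3721/3 (r = -(-1)*(-5*(-2) + 51)**2/3 = -(-1)*(10 + 51)**2/3 = -(-1)*61**2/3 = -(-1)*3721/3 = -1/3*(-3721) = 3721/3 ≈ 1240.3)
sqrt(r + q(-177, -140)) = sqrt(3721/3 - 177) = sqrt(3190/3) = sqrt(9570)/3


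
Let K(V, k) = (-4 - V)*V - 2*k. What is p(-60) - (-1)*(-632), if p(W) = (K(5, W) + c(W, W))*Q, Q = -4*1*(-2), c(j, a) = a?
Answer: -512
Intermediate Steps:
Q = 8 (Q = -4*(-2) = 8)
K(V, k) = -2*k + V*(-4 - V) (K(V, k) = V*(-4 - V) - 2*k = -2*k + V*(-4 - V))
p(W) = -360 - 8*W (p(W) = ((-1*5**2 - 4*5 - 2*W) + W)*8 = ((-1*25 - 20 - 2*W) + W)*8 = ((-25 - 20 - 2*W) + W)*8 = ((-45 - 2*W) + W)*8 = (-45 - W)*8 = -360 - 8*W)
p(-60) - (-1)*(-632) = (-360 - 8*(-60)) - (-1)*(-632) = (-360 + 480) - 1*632 = 120 - 632 = -512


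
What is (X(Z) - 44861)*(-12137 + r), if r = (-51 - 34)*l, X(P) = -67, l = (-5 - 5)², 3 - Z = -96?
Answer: 927179136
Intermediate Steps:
Z = 99 (Z = 3 - 1*(-96) = 3 + 96 = 99)
l = 100 (l = (-10)² = 100)
r = -8500 (r = (-51 - 34)*100 = -85*100 = -8500)
(X(Z) - 44861)*(-12137 + r) = (-67 - 44861)*(-12137 - 8500) = -44928*(-20637) = 927179136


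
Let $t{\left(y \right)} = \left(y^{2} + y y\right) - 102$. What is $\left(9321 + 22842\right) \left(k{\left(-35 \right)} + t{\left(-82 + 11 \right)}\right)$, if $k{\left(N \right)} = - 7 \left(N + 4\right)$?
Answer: $327966111$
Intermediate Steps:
$t{\left(y \right)} = -102 + 2 y^{2}$ ($t{\left(y \right)} = \left(y^{2} + y^{2}\right) - 102 = 2 y^{2} - 102 = -102 + 2 y^{2}$)
$k{\left(N \right)} = -28 - 7 N$ ($k{\left(N \right)} = - 7 \left(4 + N\right) = -28 - 7 N$)
$\left(9321 + 22842\right) \left(k{\left(-35 \right)} + t{\left(-82 + 11 \right)}\right) = \left(9321 + 22842\right) \left(\left(-28 - -245\right) - \left(102 - 2 \left(-82 + 11\right)^{2}\right)\right) = 32163 \left(\left(-28 + 245\right) - \left(102 - 2 \left(-71\right)^{2}\right)\right) = 32163 \left(217 + \left(-102 + 2 \cdot 5041\right)\right) = 32163 \left(217 + \left(-102 + 10082\right)\right) = 32163 \left(217 + 9980\right) = 32163 \cdot 10197 = 327966111$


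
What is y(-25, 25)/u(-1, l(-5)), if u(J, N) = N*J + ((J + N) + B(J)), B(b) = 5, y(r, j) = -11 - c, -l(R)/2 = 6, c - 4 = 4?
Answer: -19/4 ≈ -4.7500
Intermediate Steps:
c = 8 (c = 4 + 4 = 8)
l(R) = -12 (l(R) = -2*6 = -12)
y(r, j) = -19 (y(r, j) = -11 - 1*8 = -11 - 8 = -19)
u(J, N) = 5 + J + N + J*N (u(J, N) = N*J + ((J + N) + 5) = J*N + (5 + J + N) = 5 + J + N + J*N)
y(-25, 25)/u(-1, l(-5)) = -19/(5 - 1 - 12 - 1*(-12)) = -19/(5 - 1 - 12 + 12) = -19/4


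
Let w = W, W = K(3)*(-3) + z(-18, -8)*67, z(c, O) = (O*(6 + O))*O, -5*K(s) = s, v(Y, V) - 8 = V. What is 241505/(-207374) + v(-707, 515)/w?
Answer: -10895843865/8890330754 ≈ -1.2256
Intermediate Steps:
v(Y, V) = 8 + V
K(s) = -s/5
z(c, O) = O²*(6 + O)
W = -42871/5 (W = -⅕*3*(-3) + ((-8)²*(6 - 8))*67 = -⅗*(-3) + (64*(-2))*67 = 9/5 - 128*67 = 9/5 - 8576 = -42871/5 ≈ -8574.2)
w = -42871/5 ≈ -8574.2
241505/(-207374) + v(-707, 515)/w = 241505/(-207374) + (8 + 515)/(-42871/5) = 241505*(-1/207374) + 523*(-5/42871) = -241505/207374 - 2615/42871 = -10895843865/8890330754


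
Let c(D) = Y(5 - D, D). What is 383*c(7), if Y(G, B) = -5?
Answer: -1915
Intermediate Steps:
c(D) = -5
383*c(7) = 383*(-5) = -1915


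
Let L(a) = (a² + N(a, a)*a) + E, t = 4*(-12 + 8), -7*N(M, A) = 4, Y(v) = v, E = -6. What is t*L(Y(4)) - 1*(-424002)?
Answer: 2967150/7 ≈ 4.2388e+5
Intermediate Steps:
N(M, A) = -4/7 (N(M, A) = -⅐*4 = -4/7)
t = -16 (t = 4*(-4) = -16)
L(a) = -6 + a² - 4*a/7 (L(a) = (a² - 4*a/7) - 6 = -6 + a² - 4*a/7)
t*L(Y(4)) - 1*(-424002) = -16*(-6 + 4² - 4/7*4) - 1*(-424002) = -16*(-6 + 16 - 16/7) + 424002 = -16*54/7 + 424002 = -864/7 + 424002 = 2967150/7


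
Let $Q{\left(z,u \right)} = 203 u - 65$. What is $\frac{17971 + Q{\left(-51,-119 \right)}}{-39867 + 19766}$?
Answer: $\frac{6251}{20101} \approx 0.31098$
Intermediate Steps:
$Q{\left(z,u \right)} = -65 + 203 u$
$\frac{17971 + Q{\left(-51,-119 \right)}}{-39867 + 19766} = \frac{17971 + \left(-65 + 203 \left(-119\right)\right)}{-39867 + 19766} = \frac{17971 - 24222}{-20101} = \left(17971 - 24222\right) \left(- \frac{1}{20101}\right) = \left(-6251\right) \left(- \frac{1}{20101}\right) = \frac{6251}{20101}$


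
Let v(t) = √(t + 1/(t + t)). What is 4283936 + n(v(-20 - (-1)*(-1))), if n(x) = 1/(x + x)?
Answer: 4283936 - I*√37086/1766 ≈ 4.2839e+6 - 0.10905*I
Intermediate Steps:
v(t) = √(t + 1/(2*t))
n(x) = 1/(2*x)
4283936 + n(v(-20 - (-1)*(-1))) = 4283936 + 1/(2*((√(2/(-20 - (-1)*(-1)) + 4*(-20 - (-1)*(-1)))/2))) = 4283936 + 1/(2*((√(2/(-20 - 1*1) + 4*(-20 - 1*1))/2))) = 4283936 + 1/(2*((√(2/(-20 - 1) + 4*(-20 - 1))/2))) = 4283936 + 1/(2*((√(2/(-21) + 4*(-21))/2))) = 4283936 + 1/(2*((√(2*(-1/21) - 84)/2))) = 4283936 + 1/(2*((√(-2/21 - 84)/2))) = 4283936 + 1/(2*((√(-1766/21)/2))) = 4283936 + 1/(2*(((I*√37086/21)/2))) = 4283936 + 1/(2*((I*√37086/42))) = 4283936 + (-I*√37086/883)/2 = 4283936 - I*√37086/1766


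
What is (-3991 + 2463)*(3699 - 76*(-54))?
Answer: -11922984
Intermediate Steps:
(-3991 + 2463)*(3699 - 76*(-54)) = -1528*(3699 + 4104) = -1528*7803 = -11922984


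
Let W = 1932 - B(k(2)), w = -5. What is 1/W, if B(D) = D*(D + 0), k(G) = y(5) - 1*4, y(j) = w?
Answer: 1/1851 ≈ 0.00054025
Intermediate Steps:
y(j) = -5
k(G) = -9 (k(G) = -5 - 1*4 = -5 - 4 = -9)
B(D) = D**2 (B(D) = D*D = D**2)
W = 1851 (W = 1932 - 1*(-9)**2 = 1932 - 1*81 = 1932 - 81 = 1851)
1/W = 1/1851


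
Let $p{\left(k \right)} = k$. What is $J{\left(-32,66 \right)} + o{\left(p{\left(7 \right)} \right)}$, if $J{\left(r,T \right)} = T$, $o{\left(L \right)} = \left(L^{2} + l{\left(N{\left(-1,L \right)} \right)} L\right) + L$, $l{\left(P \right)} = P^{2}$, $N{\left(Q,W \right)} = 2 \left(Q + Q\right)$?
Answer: $234$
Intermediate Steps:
$N{\left(Q,W \right)} = 4 Q$ ($N{\left(Q,W \right)} = 2 \cdot 2 Q = 4 Q$)
$o{\left(L \right)} = L^{2} + 17 L$ ($o{\left(L \right)} = \left(L^{2} + \left(4 \left(-1\right)\right)^{2} L\right) + L = \left(L^{2} + \left(-4\right)^{2} L\right) + L = \left(L^{2} + 16 L\right) + L = L^{2} + 17 L$)
$J{\left(-32,66 \right)} + o{\left(p{\left(7 \right)} \right)} = 66 + 7 \left(17 + 7\right) = 66 + 7 \cdot 24 = 66 + 168 = 234$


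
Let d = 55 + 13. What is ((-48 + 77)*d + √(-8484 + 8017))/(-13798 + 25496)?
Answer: 986/5849 + I*√467/11698 ≈ 0.16858 + 0.0018473*I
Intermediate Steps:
d = 68
((-48 + 77)*d + √(-8484 + 8017))/(-13798 + 25496) = ((-48 + 77)*68 + √(-8484 + 8017))/(-13798 + 25496) = (29*68 + √(-467))/11698 = (1972 + I*√467)*(1/11698) = 986/5849 + I*√467/11698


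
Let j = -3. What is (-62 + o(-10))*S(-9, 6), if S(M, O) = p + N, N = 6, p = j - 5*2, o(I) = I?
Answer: 504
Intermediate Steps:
p = -13 (p = -3 - 5*2 = -3 - 10 = -13)
S(M, O) = -7 (S(M, O) = -13 + 6 = -7)
(-62 + o(-10))*S(-9, 6) = (-62 - 10)*(-7) = -72*(-7) = 504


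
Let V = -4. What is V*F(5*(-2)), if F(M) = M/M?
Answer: -4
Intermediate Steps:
F(M) = 1
V*F(5*(-2)) = -4*1 = -4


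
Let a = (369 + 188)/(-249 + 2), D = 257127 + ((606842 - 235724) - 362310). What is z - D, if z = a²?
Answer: -16224118166/61009 ≈ -2.6593e+5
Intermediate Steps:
D = 265935 (D = 257127 + (371118 - 362310) = 257127 + 8808 = 265935)
a = -557/247 (a = 557/(-247) = 557*(-1/247) = -557/247 ≈ -2.2551)
z = 310249/61009 (z = (-557/247)² = 310249/61009 ≈ 5.0853)
z - D = 310249/61009 - 1*265935 = 310249/61009 - 265935 = -16224118166/61009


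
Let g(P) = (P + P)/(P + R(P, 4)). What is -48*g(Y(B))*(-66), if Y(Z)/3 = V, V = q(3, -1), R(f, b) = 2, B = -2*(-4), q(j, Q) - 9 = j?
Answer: 114048/19 ≈ 6002.5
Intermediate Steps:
q(j, Q) = 9 + j
B = 8
V = 12 (V = 9 + 3 = 12)
Y(Z) = 36 (Y(Z) = 3*12 = 36)
g(P) = 2*P/(2 + P) (g(P) = (P + P)/(P + 2) = (2*P)/(2 + P) = 2*P/(2 + P))
-48*g(Y(B))*(-66) = -96*36/(2 + 36)*(-66) = -96*36/38*(-66) = -48*36/19*(-66) = -1728/19*(-66) = 114048/19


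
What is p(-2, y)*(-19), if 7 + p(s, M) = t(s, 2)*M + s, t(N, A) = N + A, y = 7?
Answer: 171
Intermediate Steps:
t(N, A) = A + N
p(s, M) = -7 + s + M*(2 + s) (p(s, M) = -7 + ((2 + s)*M + s) = -7 + (M*(2 + s) + s) = -7 + (s + M*(2 + s)) = -7 + s + M*(2 + s))
p(-2, y)*(-19) = (-7 - 2 + 7*(2 - 2))*(-19) = (-7 - 2 + 7*0)*(-19) = (-7 - 2 + 0)*(-19) = -9*(-19) = 171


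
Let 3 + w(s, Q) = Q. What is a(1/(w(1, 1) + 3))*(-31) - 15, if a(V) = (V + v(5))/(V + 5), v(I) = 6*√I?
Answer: -121/6 - 31*√5 ≈ -89.485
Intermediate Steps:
w(s, Q) = -3 + Q
a(V) = (V + 6*√5)/(5 + V) (a(V) = (V + 6*√5)/(V + 5) = (V + 6*√5)/(5 + V))
a(1/(w(1, 1) + 3))*(-31) - 15 = ((1/((-3 + 1) + 3) + 6*√5)/(5 + 1/((-3 + 1) + 3)))*(-31) - 15 = ((1/(-2 + 3) + 6*√5)/(5 + 1/(-2 + 3)))*(-31) - 15 = ((1/1 + 6*√5)/(5 + 1/1))*(-31) - 15 = ((1 + 6*√5)/(5 + 1))*(-31) - 15 = ((1 + 6*√5)/6)*(-31) - 15 = (⅙ + √5)*(-31) - 15 = (-31/6 - 31*√5) - 15 = -121/6 - 31*√5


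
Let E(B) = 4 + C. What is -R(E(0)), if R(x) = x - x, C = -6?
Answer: 0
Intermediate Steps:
E(B) = -2 (E(B) = 4 - 6 = -2)
R(x) = 0
-R(E(0)) = -1*0 = 0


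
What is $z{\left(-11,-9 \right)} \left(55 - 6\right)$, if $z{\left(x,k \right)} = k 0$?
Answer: $0$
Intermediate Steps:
$z{\left(x,k \right)} = 0$
$z{\left(-11,-9 \right)} \left(55 - 6\right) = 0 \left(55 - 6\right) = 0 \cdot 49 = 0$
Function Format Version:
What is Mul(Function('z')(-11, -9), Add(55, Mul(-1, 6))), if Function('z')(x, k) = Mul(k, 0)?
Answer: 0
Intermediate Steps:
Function('z')(x, k) = 0
Mul(Function('z')(-11, -9), Add(55, Mul(-1, 6))) = Mul(0, Add(55, Mul(-1, 6))) = Mul(0, Add(55, -6)) = Mul(0, 49) = 0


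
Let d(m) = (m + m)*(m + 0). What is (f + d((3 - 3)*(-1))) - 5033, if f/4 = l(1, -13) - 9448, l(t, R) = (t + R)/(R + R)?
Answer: -556701/13 ≈ -42823.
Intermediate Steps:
l(t, R) = (R + t)/(2*R) (l(t, R) = (R + t)/((2*R)) = (R + t)*(1/(2*R)) = (R + t)/(2*R))
f = -491272/13 (f = 4*((½)*(-13 + 1)/(-13) - 9448) = 4*((½)*(-1/13)*(-12) - 9448) = 4*(6/13 - 9448) = 4*(-122818/13) = -491272/13 ≈ -37790.)
d(m) = 2*m² (d(m) = (2*m)*m = 2*m²)
(f + d((3 - 3)*(-1))) - 5033 = (-491272/13 + 2*((3 - 3)*(-1))²) - 5033 = (-491272/13 + 2*(0*(-1))²) - 5033 = (-491272/13 + 2*0²) - 5033 = (-491272/13 + 2*0) - 5033 = (-491272/13 + 0) - 5033 = -491272/13 - 5033 = -556701/13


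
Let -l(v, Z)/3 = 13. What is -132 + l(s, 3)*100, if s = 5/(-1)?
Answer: -4032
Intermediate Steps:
s = -5 (s = 5*(-1) = -5)
l(v, Z) = -39 (l(v, Z) = -3*13 = -39)
-132 + l(s, 3)*100 = -132 - 39*100 = -132 - 3900 = -4032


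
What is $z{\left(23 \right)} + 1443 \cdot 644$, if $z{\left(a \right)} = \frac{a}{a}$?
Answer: $929293$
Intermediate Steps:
$z{\left(a \right)} = 1$
$z{\left(23 \right)} + 1443 \cdot 644 = 1 + 1443 \cdot 644 = 1 + 929292 = 929293$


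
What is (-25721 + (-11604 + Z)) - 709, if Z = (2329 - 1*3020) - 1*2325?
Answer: -41050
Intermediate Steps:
Z = -3016 (Z = (2329 - 3020) - 2325 = -691 - 2325 = -3016)
(-25721 + (-11604 + Z)) - 709 = (-25721 + (-11604 - 3016)) - 709 = (-25721 - 14620) - 709 = -40341 - 709 = -41050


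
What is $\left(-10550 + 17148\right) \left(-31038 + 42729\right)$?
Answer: $77137218$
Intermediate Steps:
$\left(-10550 + 17148\right) \left(-31038 + 42729\right) = 6598 \cdot 11691 = 77137218$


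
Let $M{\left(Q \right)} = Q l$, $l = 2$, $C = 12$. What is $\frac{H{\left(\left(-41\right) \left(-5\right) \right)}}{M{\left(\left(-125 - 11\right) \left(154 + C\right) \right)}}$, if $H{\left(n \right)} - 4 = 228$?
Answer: $- \frac{29}{5644} \approx -0.0051382$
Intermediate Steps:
$H{\left(n \right)} = 232$ ($H{\left(n \right)} = 4 + 228 = 232$)
$M{\left(Q \right)} = 2 Q$ ($M{\left(Q \right)} = Q 2 = 2 Q$)
$\frac{H{\left(\left(-41\right) \left(-5\right) \right)}}{M{\left(\left(-125 - 11\right) \left(154 + C\right) \right)}} = \frac{232}{2 \left(-125 - 11\right) \left(154 + 12\right)} = \frac{232}{2 \left(\left(-136\right) 166\right)} = \frac{232}{2 \left(-22576\right)} = \frac{232}{-45152} = 232 \left(- \frac{1}{45152}\right) = - \frac{29}{5644}$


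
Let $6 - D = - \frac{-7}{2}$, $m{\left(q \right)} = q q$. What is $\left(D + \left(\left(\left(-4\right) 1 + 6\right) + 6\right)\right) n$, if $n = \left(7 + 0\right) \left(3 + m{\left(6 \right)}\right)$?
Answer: $\frac{5733}{2} \approx 2866.5$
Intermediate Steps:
$m{\left(q \right)} = q^{2}$
$n = 273$ ($n = \left(7 + 0\right) \left(3 + 6^{2}\right) = 7 \left(3 + 36\right) = 7 \cdot 39 = 273$)
$D = \frac{5}{2}$ ($D = 6 - - \frac{-7}{2} = 6 - \left(-1\right) \left(- \frac{7}{2}\right) = 6 - \frac{7}{2} = \frac{5}{2} \approx 2.5$)
$\left(D + \left(\left(\left(-4\right) 1 + 6\right) + 6\right)\right) n = \left(\frac{5}{2} + \left(\left(\left(-4\right) 1 + 6\right) + 6\right)\right) 273 = \left(\frac{5}{2} + \left(\left(-4 + 6\right) + 6\right)\right) 273 = \left(\frac{5}{2} + \left(2 + 6\right)\right) 273 = \left(\frac{5}{2} + 8\right) 273 = \frac{21}{2} \cdot 273 = \frac{5733}{2}$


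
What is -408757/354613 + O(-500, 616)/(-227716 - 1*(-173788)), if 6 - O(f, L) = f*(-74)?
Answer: -637492441/1365969276 ≈ -0.46670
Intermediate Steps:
O(f, L) = 6 + 74*f (O(f, L) = 6 - f*(-74) = 6 - (-74)*f = 6 + 74*f)
-408757/354613 + O(-500, 616)/(-227716 - 1*(-173788)) = -408757/354613 + (6 + 74*(-500))/(-227716 - 1*(-173788)) = -408757*1/354613 + (6 - 37000)/(-227716 + 173788) = -408757/354613 - 36994/(-53928) = -408757/354613 - 36994*(-1/53928) = -408757/354613 + 18497/26964 = -637492441/1365969276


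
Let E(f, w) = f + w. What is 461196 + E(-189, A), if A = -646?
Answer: 460361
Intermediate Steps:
461196 + E(-189, A) = 461196 + (-189 - 646) = 461196 - 835 = 460361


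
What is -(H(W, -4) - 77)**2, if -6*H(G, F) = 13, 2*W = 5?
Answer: -225625/36 ≈ -6267.4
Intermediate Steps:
W = 5/2 (W = (1/2)*5 = 5/2 ≈ 2.5000)
H(G, F) = -13/6 (H(G, F) = -1/6*13 = -13/6)
-(H(W, -4) - 77)**2 = -(-13/6 - 77)**2 = -(-475/6)**2 = -1*225625/36 = -225625/36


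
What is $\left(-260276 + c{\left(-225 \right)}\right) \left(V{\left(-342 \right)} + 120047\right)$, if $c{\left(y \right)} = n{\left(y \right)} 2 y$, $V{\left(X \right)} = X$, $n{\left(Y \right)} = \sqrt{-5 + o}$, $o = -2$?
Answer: $-31156338580 - 53867250 i \sqrt{7} \approx -3.1156 \cdot 10^{10} - 1.4252 \cdot 10^{8} i$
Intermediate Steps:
$n{\left(Y \right)} = i \sqrt{7}$ ($n{\left(Y \right)} = \sqrt{-5 - 2} = \sqrt{-7} = i \sqrt{7}$)
$c{\left(y \right)} = 2 i y \sqrt{7}$ ($c{\left(y \right)} = i \sqrt{7} \cdot 2 y = 2 i \sqrt{7} y = 2 i y \sqrt{7}$)
$\left(-260276 + c{\left(-225 \right)}\right) \left(V{\left(-342 \right)} + 120047\right) = \left(-260276 + 2 i \left(-225\right) \sqrt{7}\right) \left(-342 + 120047\right) = \left(-260276 - 450 i \sqrt{7}\right) 119705 = -31156338580 - 53867250 i \sqrt{7}$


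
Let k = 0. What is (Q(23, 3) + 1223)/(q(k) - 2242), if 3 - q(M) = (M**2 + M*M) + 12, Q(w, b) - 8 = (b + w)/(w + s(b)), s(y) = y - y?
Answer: -28339/51773 ≈ -0.54737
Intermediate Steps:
s(y) = 0
Q(w, b) = 8 + (b + w)/w (Q(w, b) = 8 + (b + w)/(w + 0) = 8 + (b + w)/w)
q(M) = -9 - 2*M**2 (q(M) = 3 - ((M**2 + M*M) + 12) = 3 - ((M**2 + M**2) + 12) = 3 - (2*M**2 + 12) = 3 - (12 + 2*M**2) = 3 + (-12 - 2*M**2) = -9 - 2*M**2)
(Q(23, 3) + 1223)/(q(k) - 2242) = ((9 + 3/23) + 1223)/((-9 - 2*0**2) - 2242) = ((9 + 3*(1/23)) + 1223)/((-9 - 2*0) - 2242) = ((9 + 3/23) + 1223)/((-9 + 0) - 2242) = (210/23 + 1223)/(-9 - 2242) = (28339/23)/(-2251) = (28339/23)*(-1/2251) = -28339/51773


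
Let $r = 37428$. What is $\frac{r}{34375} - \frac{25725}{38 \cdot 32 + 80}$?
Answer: $- \frac{278596729}{14850000} \approx -18.761$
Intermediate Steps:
$\frac{r}{34375} - \frac{25725}{38 \cdot 32 + 80} = \frac{37428}{34375} - \frac{25725}{38 \cdot 32 + 80} = 37428 \cdot \frac{1}{34375} - \frac{25725}{1216 + 80} = \frac{37428}{34375} - \frac{25725}{1296} = \frac{37428}{34375} - \frac{8575}{432} = - \frac{278596729}{14850000}$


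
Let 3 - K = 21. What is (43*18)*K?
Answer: -13932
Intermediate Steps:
K = -18 (K = 3 - 1*21 = 3 - 21 = -18)
(43*18)*K = (43*18)*(-18) = 774*(-18) = -13932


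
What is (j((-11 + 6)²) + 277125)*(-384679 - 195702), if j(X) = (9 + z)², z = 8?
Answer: -161005814734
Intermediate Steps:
j(X) = 289 (j(X) = (9 + 8)² = 17² = 289)
(j((-11 + 6)²) + 277125)*(-384679 - 195702) = (289 + 277125)*(-384679 - 195702) = 277414*(-580381) = -161005814734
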